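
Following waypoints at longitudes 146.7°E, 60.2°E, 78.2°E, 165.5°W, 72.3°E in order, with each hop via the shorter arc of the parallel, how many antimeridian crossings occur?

2

Leg 1: +146.7° → +60.2°, shortest Δλ = -86.5° (west) — does not cross 180°.
Leg 2: +60.2° → +78.2°, shortest Δλ = 18.0° (east) — does not cross 180°.
Leg 3: +78.2° → -165.5°, shortest Δλ = 116.3° (east) — crosses 180°.
Leg 4: -165.5° → +72.3°, shortest Δλ = -122.2° (west) — crosses 180°.
Total crossings: 2.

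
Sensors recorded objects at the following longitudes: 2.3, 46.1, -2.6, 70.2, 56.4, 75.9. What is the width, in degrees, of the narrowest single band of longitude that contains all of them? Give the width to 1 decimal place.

78.5°

Sort the longitudes: -2.6°, +2.3°, +46.1°, +56.4°, +70.2°, +75.9°.
Eastward gaps between consecutive values (wrapping around): 4.9°, 43.8°, 10.3°, 13.8°, 5.7°, 281.5°.
Largest gap = 281.5° ⇒ minimal covering band is its complement: 360° − 281.5° = 78.5°.
Band runs from -2.6° eastward to +75.9°.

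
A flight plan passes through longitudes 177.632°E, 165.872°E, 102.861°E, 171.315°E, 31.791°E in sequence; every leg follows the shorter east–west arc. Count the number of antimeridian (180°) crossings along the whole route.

Leg 1: +177.632° → +165.872°, shortest Δλ = -11.76° (west) — does not cross 180°.
Leg 2: +165.872° → +102.861°, shortest Δλ = -63.011° (west) — does not cross 180°.
Leg 3: +102.861° → +171.315°, shortest Δλ = 68.454° (east) — does not cross 180°.
Leg 4: +171.315° → +31.791°, shortest Δλ = -139.524° (west) — does not cross 180°.
Total crossings: 0.

0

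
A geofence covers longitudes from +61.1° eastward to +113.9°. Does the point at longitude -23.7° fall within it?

Band width going east from +61.1° to +113.9°: ((113.9 − 61.1) mod 360) = 52.8°.
Offset of -23.7° east of the west edge: ((-23.7 − 61.1) mod 360) = 275.2°.
275.2° > 52.8° ⇒ outside.

No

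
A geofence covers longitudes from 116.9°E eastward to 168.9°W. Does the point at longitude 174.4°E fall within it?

Yes

Band width going east from +116.9° to -168.9°: ((-168.9 − 116.9) mod 360) = 74.2°.
Offset of +174.4° east of the west edge: ((174.4 − 116.9) mod 360) = 57.5°.
57.5° ≤ 74.2° ⇒ inside.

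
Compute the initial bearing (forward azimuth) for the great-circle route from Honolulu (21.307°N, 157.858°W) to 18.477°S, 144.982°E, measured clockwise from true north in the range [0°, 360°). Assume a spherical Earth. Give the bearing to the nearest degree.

239°

Δλ = 144.982 − -157.858 = 302.840°; wrapped into (−180°, 180°]: -57.160°.
θ = atan2( sin Δλ · cos φ₂ , cos φ₁ · sin φ₂ − sin φ₁ · cos φ₂ · cos Δλ )
  = atan2(-0.79688, -0.48215) = -121.176° → normalised to [0°, 360°): 238.824°.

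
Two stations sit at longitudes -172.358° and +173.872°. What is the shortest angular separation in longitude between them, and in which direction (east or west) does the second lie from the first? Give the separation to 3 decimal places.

13.770° west

Raw difference: 173.872 − -172.358 = 346.23°.
Normalise into (−180°, 180°]: 346.23° − 360° = -13.77°.
Negative ⇒ the second point lies to the west; separation 13.770°.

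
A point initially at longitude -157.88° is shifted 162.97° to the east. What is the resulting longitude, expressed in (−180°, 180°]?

+5.09°

Start at -157.88°; shift +162.97° → +5.09°.
+5.09° already lies in (−180°, 180°].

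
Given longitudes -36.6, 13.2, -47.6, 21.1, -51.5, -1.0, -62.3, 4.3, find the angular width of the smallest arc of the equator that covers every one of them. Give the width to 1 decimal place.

83.4°

Sort the longitudes: -62.3°, -51.5°, -47.6°, -36.6°, -1.0°, +4.3°, +13.2°, +21.1°.
Eastward gaps between consecutive values (wrapping around): 10.8°, 3.9°, 11.0°, 35.6°, 5.3°, 8.9°, 7.9°, 276.6°.
Largest gap = 276.6° ⇒ minimal covering band is its complement: 360° − 276.6° = 83.4°.
Band runs from -62.3° eastward to +21.1°.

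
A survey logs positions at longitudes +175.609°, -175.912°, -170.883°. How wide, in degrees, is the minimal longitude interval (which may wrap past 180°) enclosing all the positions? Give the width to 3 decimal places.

Sort the longitudes: -175.912°, -170.883°, +175.609°.
Eastward gaps between consecutive values (wrapping around): 5.029°, 346.492°, 8.479°.
Largest gap = 346.492° ⇒ minimal covering band is its complement: 360° − 346.492° = 13.508°.
Band runs from +175.609° eastward to -170.883°, crossing the antimeridian.

13.508°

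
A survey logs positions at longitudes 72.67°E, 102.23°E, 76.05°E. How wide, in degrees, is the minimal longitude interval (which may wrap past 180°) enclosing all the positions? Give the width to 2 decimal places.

Sort the longitudes: +72.67°, +76.05°, +102.23°.
Eastward gaps between consecutive values (wrapping around): 3.38°, 26.18°, 330.44°.
Largest gap = 330.44° ⇒ minimal covering band is its complement: 360° − 330.44° = 29.56°.
Band runs from +72.67° eastward to +102.23°.

29.56°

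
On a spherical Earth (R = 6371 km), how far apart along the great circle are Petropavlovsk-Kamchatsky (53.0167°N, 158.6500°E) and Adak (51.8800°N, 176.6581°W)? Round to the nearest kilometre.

1670 km

Δλ = -176.6581 − 158.6500 = -335.3081°; wrapped into (−180°, 180°]: 24.6919°.
Δφ = 51.8800 − 53.0167 = -1.1367°.
a = sin²(Δφ/2) + cos φ₁ · cos φ₂ · sin²(Δλ/2) = 0.017076.
c = 2·atan2(√a, √(1−a)) = 0.26210 rad → d = 6371·c ≈ 1669.83 km.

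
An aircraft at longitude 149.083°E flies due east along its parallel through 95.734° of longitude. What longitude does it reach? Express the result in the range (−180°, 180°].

115.183°W

Start at +149.083°; shift +95.734° → +244.817°.
+244.817° lies outside (−180°, 180°]; subtract 360° → -115.183°.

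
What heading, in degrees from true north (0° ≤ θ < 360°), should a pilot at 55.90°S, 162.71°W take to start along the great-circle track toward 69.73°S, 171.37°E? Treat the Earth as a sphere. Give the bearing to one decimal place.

Δλ = 171.37 − -162.71 = 334.08°; wrapped into (−180°, 180°]: -25.92°.
θ = atan2( sin Δλ · cos φ₂ , cos φ₁ · sin φ₂ − sin φ₁ · cos φ₂ · cos Δλ )
  = atan2(-0.15144, -0.26790) = -150.522° → normalised to [0°, 360°): 209.478°.

209.5°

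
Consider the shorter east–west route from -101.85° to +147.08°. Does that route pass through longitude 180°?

Yes

Naïve |147.08 − -101.85| = 248.93° > 180°, so the shorter arc goes the other way round — across 180°.
Signed shortest Δλ = ((147.08 − -101.85 + 180) mod 360) − 180 = -111.07°.
Going west by 111.07° from -101.85° passes through 180° before reaching +147.08°.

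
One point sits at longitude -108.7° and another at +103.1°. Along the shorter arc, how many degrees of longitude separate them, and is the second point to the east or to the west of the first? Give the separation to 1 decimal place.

Raw difference: 103.1 − -108.7 = 211.8°.
Normalise into (−180°, 180°]: 211.8° − 360° = -148.2°.
Negative ⇒ the second point lies to the west; separation 148.2°.

148.2° west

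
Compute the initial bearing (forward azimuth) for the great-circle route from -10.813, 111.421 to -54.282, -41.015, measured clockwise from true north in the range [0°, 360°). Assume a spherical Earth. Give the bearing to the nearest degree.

197°

Δλ = -41.015 − 111.421 = -152.436°.
θ = atan2( sin Δλ · cos φ₂ , cos φ₁ · sin φ₂ − sin φ₁ · cos φ₂ · cos Δλ )
  = atan2(-0.27015, -0.89458) = -163.197° → normalised to [0°, 360°): 196.803°.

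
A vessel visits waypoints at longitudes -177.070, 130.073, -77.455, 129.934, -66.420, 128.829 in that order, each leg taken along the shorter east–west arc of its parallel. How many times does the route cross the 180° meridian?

5

Leg 1: -177.070° → +130.073°, shortest Δλ = -52.857° (west) — crosses 180°.
Leg 2: +130.073° → -77.455°, shortest Δλ = 152.472° (east) — crosses 180°.
Leg 3: -77.455° → +129.934°, shortest Δλ = -152.611° (west) — crosses 180°.
Leg 4: +129.934° → -66.420°, shortest Δλ = 163.646° (east) — crosses 180°.
Leg 5: -66.420° → +128.829°, shortest Δλ = -164.751° (west) — crosses 180°.
Total crossings: 5.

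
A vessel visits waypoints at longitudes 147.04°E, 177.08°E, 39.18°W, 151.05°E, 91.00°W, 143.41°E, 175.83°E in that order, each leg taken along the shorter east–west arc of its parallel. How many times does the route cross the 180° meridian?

Leg 1: +147.04° → +177.08°, shortest Δλ = 30.04° (east) — does not cross 180°.
Leg 2: +177.08° → -39.18°, shortest Δλ = 143.74° (east) — crosses 180°.
Leg 3: -39.18° → +151.05°, shortest Δλ = -169.77° (west) — crosses 180°.
Leg 4: +151.05° → -91.00°, shortest Δλ = 117.95° (east) — crosses 180°.
Leg 5: -91.00° → +143.41°, shortest Δλ = -125.59° (west) — crosses 180°.
Leg 6: +143.41° → +175.83°, shortest Δλ = 32.42° (east) — does not cross 180°.
Total crossings: 4.

4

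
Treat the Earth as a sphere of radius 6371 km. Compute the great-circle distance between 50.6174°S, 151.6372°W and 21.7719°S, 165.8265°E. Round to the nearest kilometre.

Δλ = 165.8265 − -151.6372 = 317.4637°; wrapped into (−180°, 180°]: -42.5363°.
Δφ = -21.7719 − -50.6174 = 28.8455°.
a = sin²(Δφ/2) + cos φ₁ · cos φ₂ · sin²(Δλ/2) = 0.139567.
c = 2·atan2(√a, √(1−a)) = 0.76575 rad → d = 6371·c ≈ 4878.56 km.

4879 km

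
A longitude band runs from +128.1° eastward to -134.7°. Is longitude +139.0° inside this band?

Band width going east from +128.1° to -134.7°: ((-134.7 − 128.1) mod 360) = 97.2°.
Offset of +139.0° east of the west edge: ((139.0 − 128.1) mod 360) = 10.9°.
10.9° ≤ 97.2° ⇒ inside.

Yes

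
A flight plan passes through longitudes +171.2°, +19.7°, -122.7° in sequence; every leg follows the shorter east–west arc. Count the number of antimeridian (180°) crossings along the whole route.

Leg 1: +171.2° → +19.7°, shortest Δλ = -151.5° (west) — does not cross 180°.
Leg 2: +19.7° → -122.7°, shortest Δλ = -142.4° (west) — does not cross 180°.
Total crossings: 0.

0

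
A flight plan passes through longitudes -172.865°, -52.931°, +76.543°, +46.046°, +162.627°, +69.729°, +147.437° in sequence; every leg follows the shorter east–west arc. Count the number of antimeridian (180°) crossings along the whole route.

Leg 1: -172.865° → -52.931°, shortest Δλ = 119.934° (east) — does not cross 180°.
Leg 2: -52.931° → +76.543°, shortest Δλ = 129.474° (east) — does not cross 180°.
Leg 3: +76.543° → +46.046°, shortest Δλ = -30.497° (west) — does not cross 180°.
Leg 4: +46.046° → +162.627°, shortest Δλ = 116.581° (east) — does not cross 180°.
Leg 5: +162.627° → +69.729°, shortest Δλ = -92.898° (west) — does not cross 180°.
Leg 6: +69.729° → +147.437°, shortest Δλ = 77.708° (east) — does not cross 180°.
Total crossings: 0.

0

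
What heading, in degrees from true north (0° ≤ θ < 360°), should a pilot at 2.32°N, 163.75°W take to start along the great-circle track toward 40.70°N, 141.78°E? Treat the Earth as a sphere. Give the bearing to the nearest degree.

316°

Δλ = 141.78 − -163.75 = 305.53°; wrapped into (−180°, 180°]: -54.47°.
θ = atan2( sin Δλ · cos φ₂ , cos φ₁ · sin φ₂ − sin φ₁ · cos φ₂ · cos Δλ )
  = atan2(-0.61698, 0.63373) = -44.233° → normalised to [0°, 360°): 315.767°.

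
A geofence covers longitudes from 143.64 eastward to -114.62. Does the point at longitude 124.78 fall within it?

No

Band width going east from +143.64° to -114.62°: ((-114.62 − 143.64) mod 360) = 101.74°.
Offset of +124.78° east of the west edge: ((124.78 − 143.64) mod 360) = 341.14°.
341.14° > 101.74° ⇒ outside.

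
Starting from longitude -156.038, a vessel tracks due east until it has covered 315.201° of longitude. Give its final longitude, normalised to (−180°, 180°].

+159.163°

Start at -156.038°; shift +315.201° → +159.163°.
+159.163° already lies in (−180°, 180°].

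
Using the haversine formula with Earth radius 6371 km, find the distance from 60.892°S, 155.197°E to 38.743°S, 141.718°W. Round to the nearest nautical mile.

Δλ = -141.718 − 155.197 = -296.915°; wrapped into (−180°, 180°]: 63.085°.
Δφ = -38.743 − -60.892 = 22.149°.
a = sin²(Δφ/2) + cos φ₁ · cos φ₂ · sin²(Δλ/2) = 0.140730.
c = 2·atan2(√a, √(1−a)) = 0.76910 rad → d = 6371·c ≈ 4899.92 km ≈ 2645.74 nmi.

2646 nmi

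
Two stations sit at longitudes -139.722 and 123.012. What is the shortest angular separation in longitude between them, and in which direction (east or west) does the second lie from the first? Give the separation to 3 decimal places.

Raw difference: 123.012 − -139.722 = 262.734°.
Normalise into (−180°, 180°]: 262.734° − 360° = -97.266°.
Negative ⇒ the second point lies to the west; separation 97.266°.

97.266° west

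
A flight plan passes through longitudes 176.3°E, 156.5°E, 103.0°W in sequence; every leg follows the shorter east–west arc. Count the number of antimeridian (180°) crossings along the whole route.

1

Leg 1: +176.3° → +156.5°, shortest Δλ = -19.8° (west) — does not cross 180°.
Leg 2: +156.5° → -103.0°, shortest Δλ = 100.5° (east) — crosses 180°.
Total crossings: 1.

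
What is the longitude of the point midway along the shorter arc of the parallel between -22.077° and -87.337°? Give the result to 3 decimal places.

-54.707°

Signed shortest Δλ from -22.077° to -87.337° is -65.260°.
Midpoint longitude = -22.077° + (-65.260°)/2 = -22.077° − 32.630° = -54.707°.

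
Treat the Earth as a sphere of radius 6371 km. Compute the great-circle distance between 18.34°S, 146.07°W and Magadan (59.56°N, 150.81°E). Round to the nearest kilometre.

10351 km

Δλ = 150.81 − -146.07 = 296.88°; wrapped into (−180°, 180°]: -63.12°.
Δφ = 59.56 − -18.34 = 77.90°.
a = sin²(Δφ/2) + cos φ₁ · cos φ₂ · sin²(Δλ/2) = 0.526928.
c = 2·atan2(√a, √(1−a)) = 1.62468 rad → d = 6371·c ≈ 10350.83 km.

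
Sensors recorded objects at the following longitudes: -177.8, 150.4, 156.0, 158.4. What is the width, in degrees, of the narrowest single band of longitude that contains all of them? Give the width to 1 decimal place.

Sort the longitudes: -177.8°, +150.4°, +156.0°, +158.4°.
Eastward gaps between consecutive values (wrapping around): 328.2°, 5.6°, 2.4°, 23.8°.
Largest gap = 328.2° ⇒ minimal covering band is its complement: 360° − 328.2° = 31.8°.
Band runs from +150.4° eastward to -177.8°, crossing the antimeridian.

31.8°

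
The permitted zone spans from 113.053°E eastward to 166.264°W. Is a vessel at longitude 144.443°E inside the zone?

Yes

Band width going east from +113.053° to -166.264°: ((-166.264 − 113.053) mod 360) = 80.683°.
Offset of +144.443° east of the west edge: ((144.443 − 113.053) mod 360) = 31.390°.
31.390° ≤ 80.683° ⇒ inside.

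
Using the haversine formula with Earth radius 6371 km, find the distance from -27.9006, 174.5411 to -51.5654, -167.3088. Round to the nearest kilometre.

3036 km

Δλ = -167.3088 − 174.5411 = -341.8499°; wrapped into (−180°, 180°]: 18.1501°.
Δφ = -51.5654 − -27.9006 = -23.6648°.
a = sin²(Δφ/2) + cos φ₁ · cos φ₂ · sin²(Δλ/2) = 0.055712.
c = 2·atan2(√a, √(1−a)) = 0.47657 rad → d = 6371·c ≈ 3036.21 km.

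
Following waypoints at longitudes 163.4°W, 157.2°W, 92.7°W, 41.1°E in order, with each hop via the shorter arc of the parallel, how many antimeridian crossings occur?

Leg 1: -163.4° → -157.2°, shortest Δλ = 6.2° (east) — does not cross 180°.
Leg 2: -157.2° → -92.7°, shortest Δλ = 64.5° (east) — does not cross 180°.
Leg 3: -92.7° → +41.1°, shortest Δλ = 133.8° (east) — does not cross 180°.
Total crossings: 0.

0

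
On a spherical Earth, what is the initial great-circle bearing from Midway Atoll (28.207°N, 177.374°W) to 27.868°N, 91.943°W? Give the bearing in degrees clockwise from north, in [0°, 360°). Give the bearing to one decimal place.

Δλ = -91.943 − -177.374 = 85.431°.
θ = atan2( sin Δλ · cos φ₂ , cos φ₁ · sin φ₂ − sin φ₁ · cos φ₂ · cos Δλ )
  = atan2(0.88122, 0.37864) = 66.748° → normalised to [0°, 360°): 66.748°.

66.7°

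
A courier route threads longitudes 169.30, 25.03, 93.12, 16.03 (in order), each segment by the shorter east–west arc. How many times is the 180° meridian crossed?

Leg 1: +169.30° → +25.03°, shortest Δλ = -144.27° (west) — does not cross 180°.
Leg 2: +25.03° → +93.12°, shortest Δλ = 68.09° (east) — does not cross 180°.
Leg 3: +93.12° → +16.03°, shortest Δλ = -77.09° (west) — does not cross 180°.
Total crossings: 0.

0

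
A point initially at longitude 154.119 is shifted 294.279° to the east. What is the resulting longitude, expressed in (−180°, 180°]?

+88.398°

Start at +154.119°; shift +294.279° → +448.398°.
+448.398° lies outside (−180°, 180°]; subtract 360° → +88.398°.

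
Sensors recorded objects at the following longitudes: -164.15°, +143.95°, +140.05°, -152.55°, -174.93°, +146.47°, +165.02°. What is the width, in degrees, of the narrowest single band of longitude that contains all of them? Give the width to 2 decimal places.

67.40°

Sort the longitudes: -174.93°, -164.15°, -152.55°, +140.05°, +143.95°, +146.47°, +165.02°.
Eastward gaps between consecutive values (wrapping around): 10.78°, 11.60°, 292.60°, 3.90°, 2.52°, 18.55°, 20.05°.
Largest gap = 292.60° ⇒ minimal covering band is its complement: 360° − 292.60° = 67.40°.
Band runs from +140.05° eastward to -152.55°, crossing the antimeridian.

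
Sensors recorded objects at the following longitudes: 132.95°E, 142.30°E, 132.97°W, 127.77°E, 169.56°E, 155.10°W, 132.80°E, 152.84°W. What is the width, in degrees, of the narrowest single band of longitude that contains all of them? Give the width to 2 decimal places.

99.26°

Sort the longitudes: -155.10°, -152.84°, -132.97°, +127.77°, +132.80°, +132.95°, +142.30°, +169.56°.
Eastward gaps between consecutive values (wrapping around): 2.26°, 19.87°, 260.74°, 5.03°, 0.15°, 9.35°, 27.26°, 35.34°.
Largest gap = 260.74° ⇒ minimal covering band is its complement: 360° − 260.74° = 99.26°.
Band runs from +127.77° eastward to -132.97°, crossing the antimeridian.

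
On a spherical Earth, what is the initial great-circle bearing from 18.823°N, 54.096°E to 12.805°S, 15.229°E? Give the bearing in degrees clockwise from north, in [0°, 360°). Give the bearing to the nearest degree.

Δλ = 15.229 − 54.096 = -38.867°.
θ = atan2( sin Δλ · cos φ₂ , cos φ₁ · sin φ₂ − sin φ₁ · cos φ₂ · cos Δλ )
  = atan2(-0.61191, -0.45475) = -126.618° → normalised to [0°, 360°): 233.382°.

233°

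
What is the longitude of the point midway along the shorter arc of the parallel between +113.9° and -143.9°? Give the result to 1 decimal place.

Signed shortest Δλ from +113.9° to -143.9° is +102.2°.
Midpoint longitude = +113.9° + (+102.2°)/2 = +113.9° + 51.1° = +165.0°.
(The naïve average (+113.9 + -143.9)/2 = -15.0° is on the wrong side of the globe.)

+165.0°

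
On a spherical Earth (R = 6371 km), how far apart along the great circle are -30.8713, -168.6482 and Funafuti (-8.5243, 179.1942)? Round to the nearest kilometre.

Δλ = 179.1942 − -168.6482 = 347.8424°; wrapped into (−180°, 180°]: -12.1576°.
Δφ = -8.5243 − -30.8713 = 22.3470°.
a = sin²(Δφ/2) + cos φ₁ · cos φ₂ · sin²(Δλ/2) = 0.047070.
c = 2·atan2(√a, √(1−a)) = 0.43739 rad → d = 6371·c ≈ 2786.61 km.

2787 km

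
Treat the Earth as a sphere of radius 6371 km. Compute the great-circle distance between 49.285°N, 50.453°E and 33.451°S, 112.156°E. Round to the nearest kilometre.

11030 km

Δλ = 112.156 − 50.453 = 61.703°.
Δφ = -33.451 − 49.285 = -82.736°.
a = sin²(Δφ/2) + cos φ₁ · cos φ₂ · sin²(Δλ/2) = 0.579905.
c = 2·atan2(√a, √(1−a)) = 1.73130 rad → d = 6371·c ≈ 11030.08 km.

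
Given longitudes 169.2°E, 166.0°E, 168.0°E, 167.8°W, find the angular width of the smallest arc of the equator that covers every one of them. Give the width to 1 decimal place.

Sort the longitudes: -167.8°, +166.0°, +168.0°, +169.2°.
Eastward gaps between consecutive values (wrapping around): 333.8°, 2.0°, 1.2°, 23.0°.
Largest gap = 333.8° ⇒ minimal covering band is its complement: 360° − 333.8° = 26.2°.
Band runs from +166.0° eastward to -167.8°, crossing the antimeridian.

26.2°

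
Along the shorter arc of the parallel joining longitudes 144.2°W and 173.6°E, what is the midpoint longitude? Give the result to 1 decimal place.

165.3°W

Signed shortest Δλ from -144.2° to +173.6° is -42.2°.
Midpoint longitude = -144.2° + (-42.2°)/2 = -144.2° − 21.1° = -165.3°.
(The naïve average (-144.2 + +173.6)/2 = 14.7° is on the wrong side of the globe.)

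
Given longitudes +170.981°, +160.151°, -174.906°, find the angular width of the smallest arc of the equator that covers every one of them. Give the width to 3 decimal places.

24.943°

Sort the longitudes: -174.906°, +160.151°, +170.981°.
Eastward gaps between consecutive values (wrapping around): 335.057°, 10.830°, 14.113°.
Largest gap = 335.057° ⇒ minimal covering band is its complement: 360° − 335.057° = 24.943°.
Band runs from +160.151° eastward to -174.906°, crossing the antimeridian.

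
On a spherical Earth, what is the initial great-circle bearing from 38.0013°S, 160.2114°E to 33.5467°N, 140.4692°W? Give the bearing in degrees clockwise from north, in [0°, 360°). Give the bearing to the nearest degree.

46°

Δλ = -140.4692 − 160.2114 = -300.6806°; wrapped into (−180°, 180°]: 59.3194°.
θ = atan2( sin Δλ · cos φ₂ , cos φ₁ · sin φ₂ − sin φ₁ · cos φ₂ · cos Δλ )
  = atan2(0.71678, 0.69729) = 45.790° → normalised to [0°, 360°): 45.790°.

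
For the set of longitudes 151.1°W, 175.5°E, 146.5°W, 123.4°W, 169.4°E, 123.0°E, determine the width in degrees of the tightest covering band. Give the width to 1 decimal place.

113.6°

Sort the longitudes: -151.1°, -146.5°, -123.4°, +123.0°, +169.4°, +175.5°.
Eastward gaps between consecutive values (wrapping around): 4.6°, 23.1°, 246.4°, 46.4°, 6.1°, 33.4°.
Largest gap = 246.4° ⇒ minimal covering band is its complement: 360° − 246.4° = 113.6°.
Band runs from +123.0° eastward to -123.4°, crossing the antimeridian.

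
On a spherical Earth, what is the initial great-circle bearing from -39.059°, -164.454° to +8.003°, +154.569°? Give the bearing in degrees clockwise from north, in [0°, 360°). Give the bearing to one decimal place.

311.7°

Δλ = 154.569 − -164.454 = 319.023°; wrapped into (−180°, 180°]: -40.977°.
θ = atan2( sin Δλ · cos φ₂ , cos φ₁ · sin φ₂ − sin φ₁ · cos φ₂ · cos Δλ )
  = atan2(-0.64937, 0.57920) = -48.269° → normalised to [0°, 360°): 311.731°.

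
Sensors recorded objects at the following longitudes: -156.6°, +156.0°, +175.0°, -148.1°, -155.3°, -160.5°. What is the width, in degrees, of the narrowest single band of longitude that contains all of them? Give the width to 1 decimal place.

55.9°

Sort the longitudes: -160.5°, -156.6°, -155.3°, -148.1°, +156.0°, +175.0°.
Eastward gaps between consecutive values (wrapping around): 3.9°, 1.3°, 7.2°, 304.1°, 19.0°, 24.5°.
Largest gap = 304.1° ⇒ minimal covering band is its complement: 360° − 304.1° = 55.9°.
Band runs from +156.0° eastward to -148.1°, crossing the antimeridian.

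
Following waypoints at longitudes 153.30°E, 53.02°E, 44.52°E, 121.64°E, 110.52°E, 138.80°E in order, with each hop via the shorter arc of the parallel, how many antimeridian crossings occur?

0

Leg 1: +153.30° → +53.02°, shortest Δλ = -100.28° (west) — does not cross 180°.
Leg 2: +53.02° → +44.52°, shortest Δλ = -8.5° (west) — does not cross 180°.
Leg 3: +44.52° → +121.64°, shortest Δλ = 77.12° (east) — does not cross 180°.
Leg 4: +121.64° → +110.52°, shortest Δλ = -11.12° (west) — does not cross 180°.
Leg 5: +110.52° → +138.80°, shortest Δλ = 28.28° (east) — does not cross 180°.
Total crossings: 0.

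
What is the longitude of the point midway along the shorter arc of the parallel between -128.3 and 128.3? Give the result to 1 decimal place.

+180.0°

Signed shortest Δλ from -128.3° to +128.3° is -103.4°.
Midpoint longitude = -128.3° + (-103.4°)/2 = -128.3° − 51.7° = -180.0°.
Normalise into (−180°, 180°]: +180.0°.
(The naïve average (-128.3 + +128.3)/2 = 0.0° is on the wrong side of the globe.)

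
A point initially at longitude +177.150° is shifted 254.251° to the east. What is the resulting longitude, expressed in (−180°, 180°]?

Start at +177.150°; shift +254.251° → +431.401°.
+431.401° lies outside (−180°, 180°]; subtract 360° → +71.401°.

+71.401°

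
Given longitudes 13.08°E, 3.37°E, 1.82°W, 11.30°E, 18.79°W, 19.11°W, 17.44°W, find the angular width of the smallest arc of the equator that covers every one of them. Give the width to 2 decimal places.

32.19°

Sort the longitudes: -19.11°, -18.79°, -17.44°, -1.82°, +3.37°, +11.30°, +13.08°.
Eastward gaps between consecutive values (wrapping around): 0.32°, 1.35°, 15.62°, 5.19°, 7.93°, 1.78°, 327.81°.
Largest gap = 327.81° ⇒ minimal covering band is its complement: 360° − 327.81° = 32.19°.
Band runs from -19.11° eastward to +13.08°.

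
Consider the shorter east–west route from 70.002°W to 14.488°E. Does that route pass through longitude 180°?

No

Signed shortest Δλ = ((14.488 − -70.002 + 180) mod 360) − 180 = 84.49°.
Going east by 84.49° from -70.002° reaches +14.488° without touching 180°.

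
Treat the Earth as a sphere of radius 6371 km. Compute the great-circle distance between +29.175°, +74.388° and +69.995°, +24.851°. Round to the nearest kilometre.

5483 km

Δλ = 24.851 − 74.388 = -49.537°.
Δφ = 69.995 − 29.175 = 40.820°.
a = sin²(Δφ/2) + cos φ₁ · cos φ₂ · sin²(Δλ/2) = 0.174045.
c = 2·atan2(√a, √(1−a)) = 0.86070 rad → d = 6371·c ≈ 5483.49 km.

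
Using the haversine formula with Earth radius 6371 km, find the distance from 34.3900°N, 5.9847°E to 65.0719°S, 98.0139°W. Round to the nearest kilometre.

14078 km

Δλ = -98.0139 − 5.9847 = -103.9986°.
Δφ = -65.0719 − 34.3900 = -99.4619°.
a = sin²(Δφ/2) + cos φ₁ · cos φ₂ · sin²(Δλ/2) = 0.798169.
c = 2·atan2(√a, √(1−a)) = 2.20973 rad → d = 6371·c ≈ 14078.17 km.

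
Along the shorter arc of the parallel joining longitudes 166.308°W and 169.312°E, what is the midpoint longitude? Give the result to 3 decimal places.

Signed shortest Δλ from -166.308° to +169.312° is -24.380°.
Midpoint longitude = -166.308° + (-24.380°)/2 = -166.308° − 12.190° = -178.498°.
(The naïve average (-166.308 + +169.312)/2 = 1.502° is on the wrong side of the globe.)

178.498°W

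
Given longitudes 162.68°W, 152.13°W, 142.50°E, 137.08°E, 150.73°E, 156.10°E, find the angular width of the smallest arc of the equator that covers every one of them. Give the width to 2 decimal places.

Sort the longitudes: -162.68°, -152.13°, +137.08°, +142.50°, +150.73°, +156.10°.
Eastward gaps between consecutive values (wrapping around): 10.55°, 289.21°, 5.42°, 8.23°, 5.37°, 41.22°.
Largest gap = 289.21° ⇒ minimal covering band is its complement: 360° − 289.21° = 70.79°.
Band runs from +137.08° eastward to -152.13°, crossing the antimeridian.

70.79°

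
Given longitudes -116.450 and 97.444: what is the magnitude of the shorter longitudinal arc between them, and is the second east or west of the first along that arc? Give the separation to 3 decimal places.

Raw difference: 97.444 − -116.450 = 213.894°.
Normalise into (−180°, 180°]: 213.894° − 360° = -146.106°.
Negative ⇒ the second point lies to the west; separation 146.106°.

146.106° west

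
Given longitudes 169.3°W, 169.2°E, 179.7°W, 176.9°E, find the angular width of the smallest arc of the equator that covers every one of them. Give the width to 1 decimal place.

21.5°

Sort the longitudes: -179.7°, -169.3°, +169.2°, +176.9°.
Eastward gaps between consecutive values (wrapping around): 10.4°, 338.5°, 7.7°, 3.4°.
Largest gap = 338.5° ⇒ minimal covering band is its complement: 360° − 338.5° = 21.5°.
Band runs from +169.2° eastward to -169.3°, crossing the antimeridian.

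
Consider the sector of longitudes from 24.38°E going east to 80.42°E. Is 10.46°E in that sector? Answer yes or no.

No

Band width going east from +24.38° to +80.42°: ((80.42 − 24.38) mod 360) = 56.04°.
Offset of +10.46° east of the west edge: ((10.46 − 24.38) mod 360) = 346.08°.
346.08° > 56.04° ⇒ outside.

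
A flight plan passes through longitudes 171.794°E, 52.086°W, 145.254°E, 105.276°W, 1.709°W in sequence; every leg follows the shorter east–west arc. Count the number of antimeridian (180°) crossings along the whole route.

Leg 1: +171.794° → -52.086°, shortest Δλ = 136.12° (east) — crosses 180°.
Leg 2: -52.086° → +145.254°, shortest Δλ = -162.66° (west) — crosses 180°.
Leg 3: +145.254° → -105.276°, shortest Δλ = 109.47° (east) — crosses 180°.
Leg 4: -105.276° → -1.709°, shortest Δλ = 103.567° (east) — does not cross 180°.
Total crossings: 3.

3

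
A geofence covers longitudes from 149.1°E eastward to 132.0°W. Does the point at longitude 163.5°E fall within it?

Band width going east from +149.1° to -132.0°: ((-132.0 − 149.1) mod 360) = 78.9°.
Offset of +163.5° east of the west edge: ((163.5 − 149.1) mod 360) = 14.4°.
14.4° ≤ 78.9° ⇒ inside.

Yes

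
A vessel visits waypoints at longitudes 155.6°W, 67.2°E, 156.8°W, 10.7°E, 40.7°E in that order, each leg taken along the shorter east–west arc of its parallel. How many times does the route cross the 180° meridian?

Leg 1: -155.6° → +67.2°, shortest Δλ = -137.2° (west) — crosses 180°.
Leg 2: +67.2° → -156.8°, shortest Δλ = 136.0° (east) — crosses 180°.
Leg 3: -156.8° → +10.7°, shortest Δλ = 167.5° (east) — does not cross 180°.
Leg 4: +10.7° → +40.7°, shortest Δλ = 30.0° (east) — does not cross 180°.
Total crossings: 2.

2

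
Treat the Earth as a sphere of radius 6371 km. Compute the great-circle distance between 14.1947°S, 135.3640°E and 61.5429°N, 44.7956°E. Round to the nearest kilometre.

11422 km

Δλ = 44.7956 − 135.3640 = -90.5684°.
Δφ = 61.5429 − -14.1947 = 75.7376°.
a = sin²(Δφ/2) + cos φ₁ · cos φ₂ · sin²(Δλ/2) = 0.610086.
c = 2·atan2(√a, √(1−a)) = 1.79279 rad → d = 6371·c ≈ 11421.85 km.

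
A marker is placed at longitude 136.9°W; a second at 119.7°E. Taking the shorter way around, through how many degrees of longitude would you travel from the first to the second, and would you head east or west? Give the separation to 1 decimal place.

Raw difference: 119.7 − -136.9 = 256.6°.
Normalise into (−180°, 180°]: 256.6° − 360° = -103.4°.
Negative ⇒ the second point lies to the west; separation 103.4°.

103.4° west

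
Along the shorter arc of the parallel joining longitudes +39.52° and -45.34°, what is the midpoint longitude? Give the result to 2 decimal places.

Signed shortest Δλ from +39.52° to -45.34° is -84.86°.
Midpoint longitude = +39.52° + (-84.86°)/2 = +39.52° − 42.43° = -2.91°.

-2.91°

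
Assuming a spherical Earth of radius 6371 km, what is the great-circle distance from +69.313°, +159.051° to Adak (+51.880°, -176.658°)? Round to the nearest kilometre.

Δλ = -176.658 − 159.051 = -335.709°; wrapped into (−180°, 180°]: 24.291°.
Δφ = 51.880 − 69.313 = -17.433°.
a = sin²(Δφ/2) + cos φ₁ · cos φ₂ · sin²(Δλ/2) = 0.032619.
c = 2·atan2(√a, √(1−a)) = 0.36321 rad → d = 6371·c ≈ 2314.01 km.

2314 km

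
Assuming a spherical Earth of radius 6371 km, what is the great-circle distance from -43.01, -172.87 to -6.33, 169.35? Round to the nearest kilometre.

4436 km

Δλ = 169.35 − -172.87 = 342.22°; wrapped into (−180°, 180°]: -17.78°.
Δφ = -6.33 − -43.01 = 36.68°.
a = sin²(Δφ/2) + cos φ₁ · cos φ₂ · sin²(Δλ/2) = 0.116365.
c = 2·atan2(√a, √(1−a)) = 0.69622 rad → d = 6371·c ≈ 4435.63 km.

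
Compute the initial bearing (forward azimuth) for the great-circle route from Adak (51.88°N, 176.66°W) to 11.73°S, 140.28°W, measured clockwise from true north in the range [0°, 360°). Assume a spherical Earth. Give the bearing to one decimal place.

142.1°

Δλ = -140.28 − -176.66 = 36.38°.
θ = atan2( sin Δλ · cos φ₂ , cos φ₁ · sin φ₂ − sin φ₁ · cos φ₂ · cos Δλ )
  = atan2(0.58075, -0.74566) = 142.087° → normalised to [0°, 360°): 142.087°.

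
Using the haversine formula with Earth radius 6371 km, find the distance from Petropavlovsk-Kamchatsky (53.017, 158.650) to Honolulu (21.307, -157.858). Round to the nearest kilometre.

5095 km

Δλ = -157.858 − 158.650 = -316.508°; wrapped into (−180°, 180°]: 43.492°.
Δφ = 21.307 − 53.017 = -31.710°.
a = sin²(Δφ/2) + cos φ₁ · cos φ₂ · sin²(Δλ/2) = 0.151571.
c = 2·atan2(√a, √(1−a)) = 0.79979 rad → d = 6371·c ≈ 5095.46 km.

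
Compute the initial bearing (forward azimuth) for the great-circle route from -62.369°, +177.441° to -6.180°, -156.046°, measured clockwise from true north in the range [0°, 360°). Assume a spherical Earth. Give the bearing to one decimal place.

Δλ = -156.046 − 177.441 = -333.487°; wrapped into (−180°, 180°]: 26.513°.
θ = atan2( sin Δλ · cos φ₂ , cos φ₁ · sin φ₂ − sin φ₁ · cos φ₂ · cos Δλ )
  = atan2(0.44381, 0.73825) = 31.013° → normalised to [0°, 360°): 31.013°.

31.0°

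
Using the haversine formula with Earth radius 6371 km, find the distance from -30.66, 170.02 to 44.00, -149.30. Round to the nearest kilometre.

9273 km

Δλ = -149.30 − 170.02 = -319.32°; wrapped into (−180°, 180°]: 40.68°.
Δφ = 44.00 − -30.66 = 74.66°.
a = sin²(Δφ/2) + cos φ₁ · cos φ₂ · sin²(Δλ/2) = 0.442487.
c = 2·atan2(√a, √(1−a)) = 1.45552 rad → d = 6371·c ≈ 9273.09 km.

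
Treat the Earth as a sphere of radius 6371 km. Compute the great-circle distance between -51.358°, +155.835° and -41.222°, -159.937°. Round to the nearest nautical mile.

1900 nmi

Δλ = -159.937 − 155.835 = -315.772°; wrapped into (−180°, 180°]: 44.228°.
Δφ = -41.222 − -51.358 = 10.136°.
a = sin²(Δφ/2) + cos φ₁ · cos φ₂ · sin²(Δλ/2) = 0.074366.
c = 2·atan2(√a, √(1−a)) = 0.55240 rad → d = 6371·c ≈ 3519.33 km ≈ 1900.28 nmi.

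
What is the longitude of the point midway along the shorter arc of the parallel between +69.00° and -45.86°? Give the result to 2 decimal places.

Signed shortest Δλ from +69.00° to -45.86° is -114.86°.
Midpoint longitude = +69.00° + (-114.86°)/2 = +69.00° − 57.43° = +11.57°.

+11.57°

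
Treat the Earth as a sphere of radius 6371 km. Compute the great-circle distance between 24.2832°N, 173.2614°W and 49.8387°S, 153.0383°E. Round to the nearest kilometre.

8888 km

Δλ = 153.0383 − -173.2614 = 326.2997°; wrapped into (−180°, 180°]: -33.7003°.
Δφ = -49.8387 − 24.2832 = -74.1219°.
a = sin²(Δφ/2) + cos φ₁ · cos φ₂ · sin²(Δλ/2) = 0.412600.
c = 2·atan2(√a, √(1−a)) = 1.39509 rad → d = 6371·c ≈ 8888.15 km.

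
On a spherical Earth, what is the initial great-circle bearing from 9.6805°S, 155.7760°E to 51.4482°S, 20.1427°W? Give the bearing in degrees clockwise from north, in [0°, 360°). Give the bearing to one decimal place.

Δλ = -20.1427 − 155.7760 = -175.9187°.
θ = atan2( sin Δλ · cos φ₂ , cos φ₁ · sin φ₂ − sin φ₁ · cos φ₂ · cos Δλ )
  = atan2(-0.04436, -0.87544) = -177.099° → normalised to [0°, 360°): 182.901°.

182.9°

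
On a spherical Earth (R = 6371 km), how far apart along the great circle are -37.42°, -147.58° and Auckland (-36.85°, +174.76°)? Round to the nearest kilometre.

Δλ = 174.76 − -147.58 = 322.34°; wrapped into (−180°, 180°]: -37.66°.
Δφ = -36.85 − -37.42 = 0.57°.
a = sin²(Δφ/2) + cos φ₁ · cos φ₂ · sin²(Δλ/2) = 0.066231.
c = 2·atan2(√a, √(1−a)) = 0.52056 rad → d = 6371·c ≈ 3316.52 km.

3317 km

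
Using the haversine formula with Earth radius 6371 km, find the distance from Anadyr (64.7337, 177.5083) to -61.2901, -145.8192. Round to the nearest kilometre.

Δλ = -145.8192 − 177.5083 = -323.3275°; wrapped into (−180°, 180°]: 36.6725°.
Δφ = -61.2901 − 64.7337 = -126.0238°.
a = sin²(Δφ/2) + cos φ₁ · cos φ₂ · sin²(Δλ/2) = 0.814353.
c = 2·atan2(√a, √(1−a)) = 2.25068 rad → d = 6371·c ≈ 14339.11 km.

14339 km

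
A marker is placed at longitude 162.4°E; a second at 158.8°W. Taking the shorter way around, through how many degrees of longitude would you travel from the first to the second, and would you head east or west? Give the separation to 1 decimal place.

38.8° east

Raw difference: -158.8 − 162.4 = -321.2°.
Normalise into (−180°, 180°]: -321.2° + 360° = 38.8°.
Positive ⇒ the second point lies to the east; separation 38.8°.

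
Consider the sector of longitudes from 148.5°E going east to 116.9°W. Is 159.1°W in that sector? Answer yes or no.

Yes

Band width going east from +148.5° to -116.9°: ((-116.9 − 148.5) mod 360) = 94.6°.
Offset of -159.1° east of the west edge: ((-159.1 − 148.5) mod 360) = 52.4°.
52.4° ≤ 94.6° ⇒ inside.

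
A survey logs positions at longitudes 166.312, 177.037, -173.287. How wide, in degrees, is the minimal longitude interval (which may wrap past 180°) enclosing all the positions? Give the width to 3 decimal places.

Sort the longitudes: -173.287°, +166.312°, +177.037°.
Eastward gaps between consecutive values (wrapping around): 339.599°, 10.725°, 9.676°.
Largest gap = 339.599° ⇒ minimal covering band is its complement: 360° − 339.599° = 20.401°.
Band runs from +166.312° eastward to -173.287°, crossing the antimeridian.

20.401°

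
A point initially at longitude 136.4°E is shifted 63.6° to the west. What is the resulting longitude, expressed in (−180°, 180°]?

Start at +136.4°; shift −63.6° → +72.8°.
+72.8° already lies in (−180°, 180°].

72.8°E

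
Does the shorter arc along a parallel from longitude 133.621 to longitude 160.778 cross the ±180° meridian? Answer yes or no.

Signed shortest Δλ = ((160.778 − 133.621 + 180) mod 360) − 180 = 27.157°.
Going east by 27.157° from +133.621° reaches +160.778° without touching 180°.

No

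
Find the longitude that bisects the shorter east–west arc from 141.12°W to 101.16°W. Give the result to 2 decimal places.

121.14°W

Signed shortest Δλ from -141.12° to -101.16° is +39.96°.
Midpoint longitude = -141.12° + (+39.96°)/2 = -141.12° + 19.98° = -121.14°.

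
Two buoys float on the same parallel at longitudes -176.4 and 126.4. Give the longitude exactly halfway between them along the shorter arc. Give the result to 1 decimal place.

+155.0°

Signed shortest Δλ from -176.4° to +126.4° is -57.2°.
Midpoint longitude = -176.4° + (-57.2°)/2 = -176.4° − 28.6° = -205.0°.
Normalise into (−180°, 180°]: +155.0°.
(The naïve average (-176.4 + +126.4)/2 = -25.0° is on the wrong side of the globe.)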